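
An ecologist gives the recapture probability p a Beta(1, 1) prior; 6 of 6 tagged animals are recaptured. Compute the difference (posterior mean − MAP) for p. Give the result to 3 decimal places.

-0.125

Posterior: Beta(1+6, 1+0) = Beta(7, 1).
Since β = 1 ≤ 1 and α > 1, the Beta density is monotone increasing on [0,1]; the mode is at 1.
Mean = 7/(7+1) = 0.875.
Difference = 0.875 − 1.000 = -0.125.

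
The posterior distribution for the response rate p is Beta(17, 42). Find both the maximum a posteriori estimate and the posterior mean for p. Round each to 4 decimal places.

Mode = (17−1)/(17+42−2) = 16/57 = 0.2807.
Mean = 17/(17+42) = 17/59 = 0.2881.
The posterior is right-skewed, so the mean exceeds the mode.

MAP: 0.2807. Posterior mean: 0.2881.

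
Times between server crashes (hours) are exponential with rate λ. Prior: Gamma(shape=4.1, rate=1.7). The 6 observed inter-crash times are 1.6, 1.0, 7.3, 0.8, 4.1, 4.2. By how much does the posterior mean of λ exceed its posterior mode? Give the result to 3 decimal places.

Σ times = 19.0. Posterior: Gamma(shape = 4.1+6 = 10.1, rate = 1.7+19.0 = 20.7).
Mode = (α−1)/β = 9.1/20.7 = 0.440.
Mean = α/β = 10.1/20.7 = 0.488.
Difference = 0.488 − 0.440 = 0.048.

0.048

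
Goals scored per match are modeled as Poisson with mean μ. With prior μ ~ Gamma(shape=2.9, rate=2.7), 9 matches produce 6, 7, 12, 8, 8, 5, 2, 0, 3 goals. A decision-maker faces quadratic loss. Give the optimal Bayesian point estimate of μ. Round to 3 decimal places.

4.607

Σ counts = 51. Posterior: Gamma(shape = 2.9+51 = 53.9, rate = 2.7+9 = 11.7).
Mode = (α−1)/β = 52.9/11.7 = 4.521.
Mean = α/β = 53.9/11.7 = 4.607.
Quadratic loss ⇒ the optimal estimator is the posterior mean.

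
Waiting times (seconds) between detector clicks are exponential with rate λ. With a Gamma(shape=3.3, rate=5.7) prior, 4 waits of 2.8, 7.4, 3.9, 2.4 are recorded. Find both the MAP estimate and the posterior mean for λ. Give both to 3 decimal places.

MAP: 0.284. Posterior mean: 0.329.

Σ times = 16.5. Posterior: Gamma(shape = 3.3+4 = 7.3, rate = 5.7+16.5 = 22.2).
Mode = (α−1)/β = 6.3/22.2 = 0.284.
Mean = α/β = 7.3/22.2 = 0.329.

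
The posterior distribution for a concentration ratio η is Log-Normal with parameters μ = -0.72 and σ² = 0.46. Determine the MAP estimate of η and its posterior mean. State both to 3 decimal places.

Mode = exp(μ − σ²) = exp(-1.18) = 0.307.
Mean = exp(μ + σ²/2) = exp(-0.490) = 0.613.

MAP = 0.307, posterior mean = 0.613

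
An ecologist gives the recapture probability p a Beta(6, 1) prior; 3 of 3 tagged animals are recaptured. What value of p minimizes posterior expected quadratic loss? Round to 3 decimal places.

Posterior: Beta(6+3, 1+0) = Beta(9, 1).
Since β = 1 ≤ 1 and α > 1, the Beta density is monotone increasing on [0,1]; the mode is at 1.
Mean = 9/(9+1) = 0.900.
Quadratic loss ⇒ the optimal estimator is the posterior mean.

0.900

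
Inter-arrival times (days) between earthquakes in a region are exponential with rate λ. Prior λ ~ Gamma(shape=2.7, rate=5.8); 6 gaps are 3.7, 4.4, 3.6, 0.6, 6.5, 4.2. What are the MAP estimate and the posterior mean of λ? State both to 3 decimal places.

Σ times = 23.0. Posterior: Gamma(shape = 2.7+6 = 8.7, rate = 5.8+23.0 = 28.8).
Mode = (α−1)/β = 7.7/28.8 = 0.267.
Mean = α/β = 8.7/28.8 = 0.302.

MAP = 0.267, posterior mean = 0.302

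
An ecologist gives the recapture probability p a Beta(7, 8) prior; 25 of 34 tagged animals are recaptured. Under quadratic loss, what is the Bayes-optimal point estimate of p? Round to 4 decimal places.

0.6531

Posterior: Beta(7+25, 8+9) = Beta(32, 17).
Mode = (32−1)/(32+17−2) = 31/47 = 0.6596.
Mean = 32/(32+17) = 32/49 = 0.6531.
Quadratic loss ⇒ the optimal estimator is the posterior mean.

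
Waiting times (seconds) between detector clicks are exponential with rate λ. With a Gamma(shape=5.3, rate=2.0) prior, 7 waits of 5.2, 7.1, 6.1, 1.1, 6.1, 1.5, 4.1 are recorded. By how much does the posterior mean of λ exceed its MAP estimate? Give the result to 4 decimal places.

Σ times = 31.2. Posterior: Gamma(shape = 5.3+7 = 12.3, rate = 2.0+31.2 = 33.2).
Mode = (α−1)/β = 11.3/33.2 = 0.3404.
Mean = α/β = 12.3/33.2 = 0.3705.
Difference = 0.3705 − 0.3404 = 0.0301.
The posterior is right-skewed, so the mean exceeds the mode.

0.0301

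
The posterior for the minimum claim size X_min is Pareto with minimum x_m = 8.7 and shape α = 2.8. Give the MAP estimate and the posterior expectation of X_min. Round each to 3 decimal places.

MAP = 8.700, posterior mean = 13.533

The Pareto density is strictly decreasing on [x_m, ∞), so the mode is x_m = 8.700.
Mean = α·x_m/(α−1) = 2.8·8.7/1.8 = 13.533.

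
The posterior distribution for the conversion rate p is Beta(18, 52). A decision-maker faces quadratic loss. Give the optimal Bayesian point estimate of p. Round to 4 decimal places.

Mode = (18−1)/(18+52−2) = 17/68 = 0.2500.
Mean = 18/(18+52) = 18/70 = 0.2571.
Quadratic loss ⇒ the optimal estimator is the posterior mean.

0.2571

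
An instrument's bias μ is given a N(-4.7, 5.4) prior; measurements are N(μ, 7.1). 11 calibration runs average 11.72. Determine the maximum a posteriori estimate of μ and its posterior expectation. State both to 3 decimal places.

MAP: 9.967. Posterior mean: 9.967.

Posterior for μ is Normal. Precision-weighted mean: (1/5.4·-4.7 + 11/7.1·11.72) / (1/5.4 + 11/7.1) = 9.967.
A Normal posterior is symmetric, so mode = mean.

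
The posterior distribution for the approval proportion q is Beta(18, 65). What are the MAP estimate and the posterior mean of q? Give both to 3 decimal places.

MAP = 0.210; posterior mean = 0.217

Mode = (18−1)/(18+65−2) = 17/81 = 0.210.
Mean = 18/(18+65) = 18/83 = 0.217.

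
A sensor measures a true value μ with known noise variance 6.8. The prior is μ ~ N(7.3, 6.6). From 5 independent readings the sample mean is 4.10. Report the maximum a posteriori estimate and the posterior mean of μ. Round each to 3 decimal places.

μ_MAP = 4.647, E[μ|data] = 4.647

Posterior for μ is Normal. Precision-weighted mean: (1/6.6·7.3 + 5/6.8·4.10) / (1/6.6 + 5/6.8) = 4.647.
A Normal posterior is symmetric, so mode = mean.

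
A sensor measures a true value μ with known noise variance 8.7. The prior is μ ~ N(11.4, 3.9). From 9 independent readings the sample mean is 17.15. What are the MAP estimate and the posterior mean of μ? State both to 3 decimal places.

Posterior for μ is Normal. Precision-weighted mean: (1/3.9·11.4 + 9/8.7·17.15) / (1/3.9 + 9/8.7) = 16.008.
A Normal posterior is symmetric, so mode = mean.

MAP: 16.008. Posterior mean: 16.008.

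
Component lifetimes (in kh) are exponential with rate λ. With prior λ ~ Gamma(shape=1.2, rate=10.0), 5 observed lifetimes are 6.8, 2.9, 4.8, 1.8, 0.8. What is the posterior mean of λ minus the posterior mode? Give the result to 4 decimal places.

Σ times = 17.1. Posterior: Gamma(shape = 1.2+5 = 6.2, rate = 10.0+17.1 = 27.1).
Mode = (α−1)/β = 5.2/27.1 = 0.1919.
Mean = α/β = 6.2/27.1 = 0.2288.
Difference = 0.2288 − 0.1919 = 0.0369.

0.0369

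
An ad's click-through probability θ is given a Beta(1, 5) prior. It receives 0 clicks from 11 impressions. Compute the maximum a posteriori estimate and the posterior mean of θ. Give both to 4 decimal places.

Posterior: Beta(1+0, 5+11) = Beta(1, 16).
Since α = 1 ≤ 1 and β > 1, the Beta density is monotone decreasing on [0,1]; the mode is at 0.
Mean = 1/(1+16) = 0.0588.

MAP = 0.0000; posterior mean = 0.0588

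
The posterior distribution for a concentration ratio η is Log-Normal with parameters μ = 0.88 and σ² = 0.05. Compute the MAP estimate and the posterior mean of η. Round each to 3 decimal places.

Mode = exp(μ − σ²) = exp(0.83) = 2.293.
Mean = exp(μ + σ²/2) = exp(0.905) = 2.472.

MAP = 2.293; posterior mean = 2.472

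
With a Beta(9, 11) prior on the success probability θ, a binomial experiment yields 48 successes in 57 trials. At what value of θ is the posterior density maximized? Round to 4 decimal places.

Posterior: Beta(9+48, 11+9) = Beta(57, 20).
Mode = (57−1)/(57+20−2) = 56/75 = 0.7467.
Mean = 57/(57+20) = 57/77 = 0.7403.
This is the posterior mode — the MAP estimate.

0.7467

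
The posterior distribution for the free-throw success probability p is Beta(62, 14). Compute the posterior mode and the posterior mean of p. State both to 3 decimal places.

posterior mode = 0.824, posterior mean = 0.816

Mode = (62−1)/(62+14−2) = 61/74 = 0.824.
Mean = 62/(62+14) = 62/76 = 0.816.
The mean is pulled below the mode by the posterior's left skew.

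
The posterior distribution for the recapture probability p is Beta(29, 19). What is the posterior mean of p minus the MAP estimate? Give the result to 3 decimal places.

Mode = (29−1)/(29+19−2) = 28/46 = 0.609.
Mean = 29/(29+19) = 29/48 = 0.604.
Difference = 0.604 − 0.609 = -0.005.
The posterior is left-skewed, so the mode exceeds the mean.

-0.005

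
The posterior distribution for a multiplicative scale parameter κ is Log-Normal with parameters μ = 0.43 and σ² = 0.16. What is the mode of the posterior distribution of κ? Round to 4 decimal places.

Mode = exp(μ − σ²) = exp(0.27) = 1.3100.
Mean = exp(μ + σ²/2) = exp(0.510) = 1.6653.
This is the posterior mode — the MAP estimate.

1.3100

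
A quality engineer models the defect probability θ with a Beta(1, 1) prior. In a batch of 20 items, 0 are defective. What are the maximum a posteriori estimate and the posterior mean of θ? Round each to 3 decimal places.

MAP = 0.000, posterior mean = 0.045

Posterior: Beta(1+0, 1+20) = Beta(1, 21).
Since α = 1 ≤ 1 and β > 1, the Beta density is monotone decreasing on [0,1]; the mode is at 0.
Mean = 1/(1+21) = 0.045.
The posterior is right-skewed, so the mean exceeds the mode.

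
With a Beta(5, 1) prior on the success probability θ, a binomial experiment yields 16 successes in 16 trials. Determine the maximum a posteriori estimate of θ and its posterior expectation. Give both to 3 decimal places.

Posterior: Beta(5+16, 1+0) = Beta(21, 1).
Since β = 1 ≤ 1 and α > 1, the Beta density is monotone increasing on [0,1]; the mode is at 1.
Mean = 21/(21+1) = 0.955.
Left-skewed posterior ⇒ mean < mode.

MAP = 1.000; posterior mean = 0.955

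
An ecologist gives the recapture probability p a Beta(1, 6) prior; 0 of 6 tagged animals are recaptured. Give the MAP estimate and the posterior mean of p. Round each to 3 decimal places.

MAP: 0.000. Posterior mean: 0.077.

Posterior: Beta(1+0, 6+6) = Beta(1, 12).
Since α = 1 ≤ 1 and β > 1, the Beta density is monotone decreasing on [0,1]; the mode is at 0.
Mean = 1/(1+12) = 0.077.
The mean is pulled above the mode by the posterior's right skew.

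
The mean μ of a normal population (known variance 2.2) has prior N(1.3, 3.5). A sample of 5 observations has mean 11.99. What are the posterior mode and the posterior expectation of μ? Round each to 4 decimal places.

Posterior for μ is Normal. Precision-weighted mean: (1/3.5·1.3 + 5/2.2·11.99) / (1/3.5 + 5/2.2) = 10.7962.
A Normal posterior is symmetric, so mode = mean.

MAP: 10.7962. Posterior mean: 10.7962.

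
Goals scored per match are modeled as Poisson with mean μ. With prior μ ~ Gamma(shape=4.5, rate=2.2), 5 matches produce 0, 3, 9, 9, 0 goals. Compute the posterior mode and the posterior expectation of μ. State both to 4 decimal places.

μ_MAP = 3.4028, E[μ|data] = 3.5417

Σ counts = 21. Posterior: Gamma(shape = 4.5+21 = 25.5, rate = 2.2+5 = 7.2).
Mode = (α−1)/β = 24.5/7.2 = 3.4028.
Mean = α/β = 25.5/7.2 = 3.5417.
Mean > mode: the posterior has a right tail.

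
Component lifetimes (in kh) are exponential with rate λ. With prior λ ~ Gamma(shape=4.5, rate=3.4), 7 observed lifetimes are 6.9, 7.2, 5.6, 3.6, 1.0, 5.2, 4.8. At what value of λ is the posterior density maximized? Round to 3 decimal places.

0.279

Σ times = 34.3. Posterior: Gamma(shape = 4.5+7 = 11.5, rate = 3.4+34.3 = 37.7).
Mode = (α−1)/β = 10.5/37.7 = 0.279.
Mean = α/β = 11.5/37.7 = 0.305.
This is the posterior mode — the MAP estimate.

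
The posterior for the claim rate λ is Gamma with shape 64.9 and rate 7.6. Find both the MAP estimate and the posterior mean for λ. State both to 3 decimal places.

MAP: 8.408. Posterior mean: 8.539.

Mode = (α−1)/β = 63.9/7.6 = 8.408.
Mean = α/β = 64.9/7.6 = 8.539.
The mean is pulled above the mode by the posterior's right skew.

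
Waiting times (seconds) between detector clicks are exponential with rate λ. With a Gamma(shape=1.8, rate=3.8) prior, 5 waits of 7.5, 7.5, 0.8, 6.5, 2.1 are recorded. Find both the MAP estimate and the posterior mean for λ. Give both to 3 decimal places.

Σ times = 24.4. Posterior: Gamma(shape = 1.8+5 = 6.8, rate = 3.8+24.4 = 28.2).
Mode = (α−1)/β = 5.8/28.2 = 0.206.
Mean = α/β = 6.8/28.2 = 0.241.

MAP estimate = 0.206, posterior mean = 0.241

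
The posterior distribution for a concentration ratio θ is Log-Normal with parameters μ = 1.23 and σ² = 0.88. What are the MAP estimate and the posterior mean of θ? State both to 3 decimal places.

MAP estimate = 1.419, posterior mean = 5.312

Mode = exp(μ − σ²) = exp(0.35) = 1.419.
Mean = exp(μ + σ²/2) = exp(1.670) = 5.312.
The posterior is right-skewed, so the mean exceeds the mode.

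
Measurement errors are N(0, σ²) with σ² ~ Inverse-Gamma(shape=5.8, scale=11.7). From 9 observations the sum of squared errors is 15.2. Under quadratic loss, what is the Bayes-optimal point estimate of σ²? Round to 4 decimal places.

Posterior: Inverse-Gamma(shape = 5.8+9/2 = 10.3, scale = 11.7+15.2/2 = 19.3).
Mode = β/(α+1) = 19.3/11.3 = 1.7080.
Mean = β/(α−1) = 19.3/9.3 = 2.0753.
Quadratic loss ⇒ the optimal estimator is the posterior mean.

2.0753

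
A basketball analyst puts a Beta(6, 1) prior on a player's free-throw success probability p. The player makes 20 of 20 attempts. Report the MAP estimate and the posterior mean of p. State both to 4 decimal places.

p_MAP = 1.0000, E[p|data] = 0.9630

Posterior: Beta(6+20, 1+0) = Beta(26, 1).
Since β = 1 ≤ 1 and α > 1, the Beta density is monotone increasing on [0,1]; the mode is at 1.
Mean = 26/(26+1) = 0.9630.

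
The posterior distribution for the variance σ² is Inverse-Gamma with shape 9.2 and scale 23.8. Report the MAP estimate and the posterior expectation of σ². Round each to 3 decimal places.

MAP = 2.333; posterior mean = 2.902

Mode = β/(α+1) = 23.8/10.2 = 2.333.
Mean = β/(α−1) = 23.8/8.2 = 2.902.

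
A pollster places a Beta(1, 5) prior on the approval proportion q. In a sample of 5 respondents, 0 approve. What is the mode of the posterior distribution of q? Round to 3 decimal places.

Posterior: Beta(1+0, 5+5) = Beta(1, 10).
Since α = 1 ≤ 1 and β > 1, the Beta density is monotone decreasing on [0,1]; the mode is at 0.
Mean = 1/(1+10) = 0.091.
This is the posterior mode — the MAP estimate.

0.000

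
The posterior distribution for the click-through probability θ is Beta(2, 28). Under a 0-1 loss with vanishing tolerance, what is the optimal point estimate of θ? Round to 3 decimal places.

0.036

Mode = (2−1)/(2+28−2) = 1/28 = 0.036.
Mean = 2/(2+28) = 2/30 = 0.067.
This is the posterior mode — the MAP estimate.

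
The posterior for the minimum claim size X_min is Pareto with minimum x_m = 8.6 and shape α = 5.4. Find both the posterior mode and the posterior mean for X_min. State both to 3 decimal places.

The Pareto density is strictly decreasing on [x_m, ∞), so the mode is x_m = 8.600.
Mean = α·x_m/(α−1) = 5.4·8.6/4.4 = 10.555.

X_min_MAP = 8.600, E[X_min|data] = 10.555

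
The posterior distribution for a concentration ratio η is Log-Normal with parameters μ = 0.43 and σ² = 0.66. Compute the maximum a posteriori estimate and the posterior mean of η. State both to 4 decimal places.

Mode = exp(μ − σ²) = exp(-0.23) = 0.7945.
Mean = exp(μ + σ²/2) = exp(0.760) = 2.1383.
Mean > mode: the posterior has a right tail.

MAP = 0.7945; posterior mean = 2.1383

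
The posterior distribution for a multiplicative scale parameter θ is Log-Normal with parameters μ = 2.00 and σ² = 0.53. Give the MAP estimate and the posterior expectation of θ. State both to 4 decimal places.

MAP = 4.3492; posterior mean = 9.6311

Mode = exp(μ − σ²) = exp(1.47) = 4.3492.
Mean = exp(μ + σ²/2) = exp(2.265) = 9.6311.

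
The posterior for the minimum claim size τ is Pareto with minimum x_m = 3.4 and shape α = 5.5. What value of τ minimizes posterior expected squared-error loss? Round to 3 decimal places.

4.156

The Pareto density is strictly decreasing on [x_m, ∞), so the mode is x_m = 3.400.
Mean = α·x_m/(α−1) = 5.5·3.4/4.5 = 4.156.
Squared-error loss ⇒ the optimal estimator is the posterior mean.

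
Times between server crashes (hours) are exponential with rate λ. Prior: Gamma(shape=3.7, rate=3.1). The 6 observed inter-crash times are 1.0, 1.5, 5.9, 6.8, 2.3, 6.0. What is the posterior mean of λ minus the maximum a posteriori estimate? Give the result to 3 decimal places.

0.038

Σ times = 23.5. Posterior: Gamma(shape = 3.7+6 = 9.7, rate = 3.1+23.5 = 26.6).
Mode = (α−1)/β = 8.7/26.6 = 0.327.
Mean = α/β = 9.7/26.6 = 0.365.
Difference = 0.365 − 0.327 = 0.038.
Right-skewed posterior ⇒ mode < mean.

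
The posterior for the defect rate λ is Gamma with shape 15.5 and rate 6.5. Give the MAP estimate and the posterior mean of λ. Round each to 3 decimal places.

Mode = (α−1)/β = 14.5/6.5 = 2.231.
Mean = α/β = 15.5/6.5 = 2.385.

MAP estimate = 2.231, posterior mean = 2.385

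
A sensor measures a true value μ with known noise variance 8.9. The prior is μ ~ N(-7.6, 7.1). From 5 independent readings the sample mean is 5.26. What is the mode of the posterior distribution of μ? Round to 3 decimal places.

Posterior for μ is Normal. Precision-weighted mean: (1/7.1·-7.6 + 5/8.9·5.26) / (1/7.1 + 5/8.9) = 2.682.
A Normal posterior is symmetric, so mode = mean.
This is the posterior mode — the MAP estimate.

2.682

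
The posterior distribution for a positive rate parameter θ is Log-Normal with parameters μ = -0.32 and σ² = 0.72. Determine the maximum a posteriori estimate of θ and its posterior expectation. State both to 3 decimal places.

Mode = exp(μ − σ²) = exp(-1.04) = 0.353.
Mean = exp(μ + σ²/2) = exp(0.040) = 1.041.

MAP = 0.353; posterior mean = 1.041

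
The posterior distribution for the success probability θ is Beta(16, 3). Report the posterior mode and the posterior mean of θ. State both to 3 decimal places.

MAP: 0.882. Posterior mean: 0.842.

Mode = (16−1)/(16+3−2) = 15/17 = 0.882.
Mean = 16/(16+3) = 16/19 = 0.842.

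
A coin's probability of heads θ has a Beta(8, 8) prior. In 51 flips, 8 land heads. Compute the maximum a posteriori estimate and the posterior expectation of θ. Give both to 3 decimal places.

maximum a posteriori estimate = 0.231, posterior expectation = 0.239

Posterior: Beta(8+8, 8+43) = Beta(16, 51).
Mode = (16−1)/(16+51−2) = 15/65 = 0.231.
Mean = 16/(16+51) = 16/67 = 0.239.
The posterior is right-skewed, so the mean exceeds the mode.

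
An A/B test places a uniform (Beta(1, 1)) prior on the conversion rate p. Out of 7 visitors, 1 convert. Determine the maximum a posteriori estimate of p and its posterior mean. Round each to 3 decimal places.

p_MAP = 0.143, E[p|data] = 0.222

Posterior: Beta(1+1, 1+6) = Beta(2, 7).
Mode = (2−1)/(2+7−2) = 1/7 = 0.143.
With a flat prior the MAP equals the MLE, 1/7.
Mean = 2/(2+7) = 2/9 = 0.222.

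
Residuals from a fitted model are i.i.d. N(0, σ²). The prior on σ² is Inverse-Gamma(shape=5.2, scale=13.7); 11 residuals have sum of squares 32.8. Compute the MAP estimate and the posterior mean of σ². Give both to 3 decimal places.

MAP estimate = 2.573, posterior mean = 3.103

Posterior: Inverse-Gamma(shape = 5.2+11/2 = 10.7, scale = 13.7+32.8/2 = 30.1).
Mode = β/(α+1) = 30.1/11.7 = 2.573.
Mean = β/(α−1) = 30.1/9.7 = 3.103.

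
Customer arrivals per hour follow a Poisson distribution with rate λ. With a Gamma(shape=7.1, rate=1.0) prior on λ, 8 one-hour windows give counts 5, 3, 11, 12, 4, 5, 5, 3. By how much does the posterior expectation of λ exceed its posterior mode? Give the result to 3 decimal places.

Σ counts = 48. Posterior: Gamma(shape = 7.1+48 = 55.1, rate = 1.0+8 = 9.0).
Mode = (α−1)/β = 54.1/9.0 = 6.011.
Mean = α/β = 55.1/9.0 = 6.122.
Difference = 6.122 − 6.011 = 0.111.

0.111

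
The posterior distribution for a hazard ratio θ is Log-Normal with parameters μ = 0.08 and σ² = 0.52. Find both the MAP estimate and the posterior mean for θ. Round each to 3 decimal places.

θ_MAP = 0.644, E[θ|data] = 1.405

Mode = exp(μ − σ²) = exp(-0.44) = 0.644.
Mean = exp(μ + σ²/2) = exp(0.340) = 1.405.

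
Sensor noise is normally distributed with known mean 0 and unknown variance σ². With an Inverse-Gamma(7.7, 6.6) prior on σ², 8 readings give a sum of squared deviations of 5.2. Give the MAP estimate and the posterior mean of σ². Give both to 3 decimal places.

σ²_MAP = 0.724, E[σ²|data] = 0.860

Posterior: Inverse-Gamma(shape = 7.7+8/2 = 11.7, scale = 6.6+5.2/2 = 9.2).
Mode = β/(α+1) = 9.2/12.7 = 0.724.
Mean = β/(α−1) = 9.2/10.7 = 0.860.
Right-skewed posterior ⇒ mode < mean.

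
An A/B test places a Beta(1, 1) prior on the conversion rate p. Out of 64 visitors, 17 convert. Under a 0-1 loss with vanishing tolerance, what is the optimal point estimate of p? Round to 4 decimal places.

0.2656

Posterior: Beta(1+17, 1+47) = Beta(18, 48).
Mode = (18−1)/(18+48−2) = 17/64 = 0.2656.
With a flat prior the MAP equals the MLE, 17/64.
Mean = 18/(18+48) = 18/66 = 0.2727.
This is the posterior mode — the MAP estimate.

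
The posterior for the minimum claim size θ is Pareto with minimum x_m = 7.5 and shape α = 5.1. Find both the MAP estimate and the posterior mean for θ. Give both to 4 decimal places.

MAP estimate = 7.5000, posterior mean = 9.3293

The Pareto density is strictly decreasing on [x_m, ∞), so the mode is x_m = 7.5000.
Mean = α·x_m/(α−1) = 5.1·7.5/4.1 = 9.3293.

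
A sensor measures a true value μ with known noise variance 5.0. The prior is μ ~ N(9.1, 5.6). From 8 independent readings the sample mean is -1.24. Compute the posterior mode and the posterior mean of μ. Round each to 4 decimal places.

posterior mode = -0.2018, posterior mean = -0.2018

Posterior for μ is Normal. Precision-weighted mean: (1/5.6·9.1 + 8/5.0·-1.24) / (1/5.6 + 8/5.0) = -0.2018.
A Normal posterior is symmetric, so mode = mean.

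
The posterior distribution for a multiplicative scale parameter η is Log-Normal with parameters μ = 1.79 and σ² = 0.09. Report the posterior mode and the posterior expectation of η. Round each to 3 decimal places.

MAP = 5.474, posterior mean = 6.265

Mode = exp(μ − σ²) = exp(1.70) = 5.474.
Mean = exp(μ + σ²/2) = exp(1.835) = 6.265.
The posterior is right-skewed, so the mean exceeds the mode.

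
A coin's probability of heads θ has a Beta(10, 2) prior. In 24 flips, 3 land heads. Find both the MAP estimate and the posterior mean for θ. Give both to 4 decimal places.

MAP = 0.3529; posterior mean = 0.3611

Posterior: Beta(10+3, 2+21) = Beta(13, 23).
Mode = (13−1)/(13+23−2) = 12/34 = 0.3529.
Mean = 13/(13+23) = 13/36 = 0.3611.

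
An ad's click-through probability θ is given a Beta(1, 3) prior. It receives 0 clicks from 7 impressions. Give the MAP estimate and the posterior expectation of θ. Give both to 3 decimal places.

MAP = 0.000, posterior mean = 0.091

Posterior: Beta(1+0, 3+7) = Beta(1, 10).
Since α = 1 ≤ 1 and β > 1, the Beta density is monotone decreasing on [0,1]; the mode is at 0.
Mean = 1/(1+10) = 0.091.
The mean is pulled above the mode by the posterior's right skew.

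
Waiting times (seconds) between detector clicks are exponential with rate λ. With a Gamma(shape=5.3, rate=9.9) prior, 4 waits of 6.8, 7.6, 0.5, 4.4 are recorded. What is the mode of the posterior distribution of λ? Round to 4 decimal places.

0.2842

Σ times = 19.3. Posterior: Gamma(shape = 5.3+4 = 9.3, rate = 9.9+19.3 = 29.2).
Mode = (α−1)/β = 8.3/29.2 = 0.2842.
Mean = α/β = 9.3/29.2 = 0.3185.
This is the posterior mode — the MAP estimate.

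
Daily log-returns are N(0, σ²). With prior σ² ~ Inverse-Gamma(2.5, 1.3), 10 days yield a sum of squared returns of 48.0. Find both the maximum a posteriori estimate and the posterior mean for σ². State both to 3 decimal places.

MAP = 2.976, posterior mean = 3.892

Posterior: Inverse-Gamma(shape = 2.5+10/2 = 7.5, scale = 1.3+48.0/2 = 25.3).
Mode = β/(α+1) = 25.3/8.5 = 2.976.
Mean = β/(α−1) = 25.3/6.5 = 3.892.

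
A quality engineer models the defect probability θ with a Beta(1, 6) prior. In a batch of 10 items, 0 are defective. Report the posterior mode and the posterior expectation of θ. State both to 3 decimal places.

posterior mode = 0.000, posterior expectation = 0.059

Posterior: Beta(1+0, 6+10) = Beta(1, 16).
Since α = 1 ≤ 1 and β > 1, the Beta density is monotone decreasing on [0,1]; the mode is at 0.
Mean = 1/(1+16) = 0.059.
Mean > mode: the posterior has a right tail.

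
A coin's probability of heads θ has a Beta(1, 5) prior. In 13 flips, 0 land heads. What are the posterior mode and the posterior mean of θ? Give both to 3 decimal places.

Posterior: Beta(1+0, 5+13) = Beta(1, 18).
Since α = 1 ≤ 1 and β > 1, the Beta density is monotone decreasing on [0,1]; the mode is at 0.
Mean = 1/(1+18) = 0.053.

MAP: 0.000. Posterior mean: 0.053.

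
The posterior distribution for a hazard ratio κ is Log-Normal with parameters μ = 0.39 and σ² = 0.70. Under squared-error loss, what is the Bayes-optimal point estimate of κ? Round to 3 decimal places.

Mode = exp(μ − σ²) = exp(-0.31) = 0.733.
Mean = exp(μ + σ²/2) = exp(0.740) = 2.096.
Squared-error loss ⇒ the optimal estimator is the posterior mean.

2.096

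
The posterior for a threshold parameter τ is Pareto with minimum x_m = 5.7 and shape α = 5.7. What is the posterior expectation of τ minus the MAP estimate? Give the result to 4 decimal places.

1.2128

The Pareto density is strictly decreasing on [x_m, ∞), so the mode is x_m = 5.7000.
Mean = α·x_m/(α−1) = 5.7·5.7/4.7 = 6.9128.
Difference = 6.9128 − 5.7000 = 1.2128.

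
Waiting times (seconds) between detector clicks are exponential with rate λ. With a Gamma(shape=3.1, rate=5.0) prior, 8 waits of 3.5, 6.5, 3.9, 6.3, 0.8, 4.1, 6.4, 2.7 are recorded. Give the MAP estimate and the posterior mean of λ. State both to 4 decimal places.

MAP = 0.2577, posterior mean = 0.2832

Σ times = 34.2. Posterior: Gamma(shape = 3.1+8 = 11.1, rate = 5.0+34.2 = 39.2).
Mode = (α−1)/β = 10.1/39.2 = 0.2577.
Mean = α/β = 11.1/39.2 = 0.2832.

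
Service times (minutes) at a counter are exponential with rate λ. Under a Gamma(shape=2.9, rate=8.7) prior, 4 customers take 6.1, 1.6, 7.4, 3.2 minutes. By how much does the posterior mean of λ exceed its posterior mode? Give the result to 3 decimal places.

Σ times = 18.3. Posterior: Gamma(shape = 2.9+4 = 6.9, rate = 8.7+18.3 = 27.0).
Mode = (α−1)/β = 5.9/27.0 = 0.219.
Mean = α/β = 6.9/27.0 = 0.256.
Difference = 0.256 − 0.219 = 0.037.
The posterior is right-skewed, so the mean exceeds the mode.

0.037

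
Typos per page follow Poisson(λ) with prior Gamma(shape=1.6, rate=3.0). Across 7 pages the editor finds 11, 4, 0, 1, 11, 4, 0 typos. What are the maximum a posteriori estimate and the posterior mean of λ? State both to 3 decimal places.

MAP = 3.160, posterior mean = 3.260

Σ counts = 31. Posterior: Gamma(shape = 1.6+31 = 32.6, rate = 3.0+7 = 10.0).
Mode = (α−1)/β = 31.6/10.0 = 3.160.
Mean = α/β = 32.6/10.0 = 3.260.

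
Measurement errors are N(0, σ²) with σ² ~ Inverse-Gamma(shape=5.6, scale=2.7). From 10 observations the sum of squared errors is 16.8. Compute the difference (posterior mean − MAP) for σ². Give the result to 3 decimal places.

Posterior: Inverse-Gamma(shape = 5.6+10/2 = 10.6, scale = 2.7+16.8/2 = 11.1).
Mode = β/(α+1) = 11.1/11.6 = 0.957.
Mean = β/(α−1) = 11.1/9.6 = 1.156.
Difference = 1.156 − 0.957 = 0.199.
Mean > mode: the posterior has a right tail.

0.199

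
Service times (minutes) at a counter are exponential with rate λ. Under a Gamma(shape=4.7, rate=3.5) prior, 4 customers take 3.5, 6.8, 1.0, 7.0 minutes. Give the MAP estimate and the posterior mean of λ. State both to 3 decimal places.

Σ times = 18.3. Posterior: Gamma(shape = 4.7+4 = 8.7, rate = 3.5+18.3 = 21.8).
Mode = (α−1)/β = 7.7/21.8 = 0.353.
Mean = α/β = 8.7/21.8 = 0.399.

λ_MAP = 0.353, E[λ|data] = 0.399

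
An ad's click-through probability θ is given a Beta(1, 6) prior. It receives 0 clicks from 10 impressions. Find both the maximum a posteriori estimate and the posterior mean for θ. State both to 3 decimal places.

MAP: 0.000. Posterior mean: 0.059.

Posterior: Beta(1+0, 6+10) = Beta(1, 16).
Since α = 1 ≤ 1 and β > 1, the Beta density is monotone decreasing on [0,1]; the mode is at 0.
Mean = 1/(1+16) = 0.059.
Mean > mode: the posterior has a right tail.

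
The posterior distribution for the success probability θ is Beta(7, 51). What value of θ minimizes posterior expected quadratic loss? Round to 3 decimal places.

0.121

Mode = (7−1)/(7+51−2) = 6/56 = 0.107.
Mean = 7/(7+51) = 7/58 = 0.121.
Quadratic loss ⇒ the optimal estimator is the posterior mean.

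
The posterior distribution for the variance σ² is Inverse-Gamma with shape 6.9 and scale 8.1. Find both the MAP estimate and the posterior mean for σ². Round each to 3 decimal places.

MAP = 1.025; posterior mean = 1.373

Mode = β/(α+1) = 8.1/7.9 = 1.025.
Mean = β/(α−1) = 8.1/5.9 = 1.373.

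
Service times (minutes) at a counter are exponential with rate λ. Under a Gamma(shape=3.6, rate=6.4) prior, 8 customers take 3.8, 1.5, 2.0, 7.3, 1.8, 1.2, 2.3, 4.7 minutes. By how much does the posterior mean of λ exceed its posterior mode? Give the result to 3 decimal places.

Σ times = 24.6. Posterior: Gamma(shape = 3.6+8 = 11.6, rate = 6.4+24.6 = 31.0).
Mode = (α−1)/β = 10.6/31.0 = 0.342.
Mean = α/β = 11.6/31.0 = 0.374.
Difference = 0.374 − 0.342 = 0.032.

0.032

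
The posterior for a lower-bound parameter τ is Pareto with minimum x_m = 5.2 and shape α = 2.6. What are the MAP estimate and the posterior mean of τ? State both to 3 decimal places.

MAP estimate = 5.200, posterior mean = 8.450

The Pareto density is strictly decreasing on [x_m, ∞), so the mode is x_m = 5.200.
Mean = α·x_m/(α−1) = 2.6·5.2/1.6 = 8.450.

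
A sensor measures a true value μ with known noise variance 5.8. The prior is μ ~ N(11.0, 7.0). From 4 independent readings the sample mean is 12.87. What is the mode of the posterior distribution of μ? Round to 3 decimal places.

12.549

Posterior for μ is Normal. Precision-weighted mean: (1/7.0·11.0 + 4/5.8·12.87) / (1/7.0 + 4/5.8) = 12.549.
A Normal posterior is symmetric, so mode = mean.
This is the posterior mode — the MAP estimate.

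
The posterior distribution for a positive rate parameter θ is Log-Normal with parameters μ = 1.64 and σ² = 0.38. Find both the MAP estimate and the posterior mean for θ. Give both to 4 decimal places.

Mode = exp(μ − σ²) = exp(1.26) = 3.5254.
Mean = exp(μ + σ²/2) = exp(1.830) = 6.2339.
The posterior is right-skewed, so the mean exceeds the mode.

θ_MAP = 3.5254, E[θ|data] = 6.2339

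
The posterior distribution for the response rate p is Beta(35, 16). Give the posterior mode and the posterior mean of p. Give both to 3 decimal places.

posterior mode = 0.694, posterior mean = 0.686

Mode = (35−1)/(35+16−2) = 34/49 = 0.694.
Mean = 35/(35+16) = 35/51 = 0.686.
The mean is pulled below the mode by the posterior's left skew.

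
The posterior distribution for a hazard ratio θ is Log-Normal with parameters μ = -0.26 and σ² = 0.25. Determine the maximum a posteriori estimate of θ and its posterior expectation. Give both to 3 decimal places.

MAP = 0.600; posterior mean = 0.874

Mode = exp(μ − σ²) = exp(-0.51) = 0.600.
Mean = exp(μ + σ²/2) = exp(-0.135) = 0.874.
Mean > mode: the posterior has a right tail.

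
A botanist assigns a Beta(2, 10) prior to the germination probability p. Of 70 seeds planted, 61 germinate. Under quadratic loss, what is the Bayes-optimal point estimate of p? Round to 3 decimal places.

Posterior: Beta(2+61, 10+9) = Beta(63, 19).
Mode = (63−1)/(63+19−2) = 62/80 = 0.775.
Mean = 63/(63+19) = 63/82 = 0.768.
Quadratic loss ⇒ the optimal estimator is the posterior mean.

0.768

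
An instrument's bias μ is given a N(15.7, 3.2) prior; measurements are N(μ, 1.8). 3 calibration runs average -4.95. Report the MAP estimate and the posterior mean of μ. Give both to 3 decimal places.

μ_MAP = -1.689, E[μ|data] = -1.689

Posterior for μ is Normal. Precision-weighted mean: (1/3.2·15.7 + 3/1.8·-4.95) / (1/3.2 + 3/1.8) = -1.689.
A Normal posterior is symmetric, so mode = mean.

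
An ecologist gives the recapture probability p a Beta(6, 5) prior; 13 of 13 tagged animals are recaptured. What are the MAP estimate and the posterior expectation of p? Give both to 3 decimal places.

p_MAP = 0.818, E[p|data] = 0.792

Posterior: Beta(6+13, 5+0) = Beta(19, 5).
Mode = (19−1)/(19+5−2) = 18/22 = 0.818.
Mean = 19/(19+5) = 19/24 = 0.792.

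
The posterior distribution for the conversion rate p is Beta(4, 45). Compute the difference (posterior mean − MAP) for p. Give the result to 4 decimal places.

0.0178

Mode = (4−1)/(4+45−2) = 3/47 = 0.0638.
Mean = 4/(4+45) = 4/49 = 0.0816.
Difference = 0.0816 − 0.0638 = 0.0178.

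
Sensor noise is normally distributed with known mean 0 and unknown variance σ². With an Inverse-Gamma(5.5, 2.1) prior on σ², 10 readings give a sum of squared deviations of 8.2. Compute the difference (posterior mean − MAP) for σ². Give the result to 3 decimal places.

Posterior: Inverse-Gamma(shape = 5.5+10/2 = 10.5, scale = 2.1+8.2/2 = 6.2).
Mode = β/(α+1) = 6.2/11.5 = 0.539.
Mean = β/(α−1) = 6.2/9.5 = 0.653.
Difference = 0.653 − 0.539 = 0.114.
The posterior is right-skewed, so the mean exceeds the mode.

0.114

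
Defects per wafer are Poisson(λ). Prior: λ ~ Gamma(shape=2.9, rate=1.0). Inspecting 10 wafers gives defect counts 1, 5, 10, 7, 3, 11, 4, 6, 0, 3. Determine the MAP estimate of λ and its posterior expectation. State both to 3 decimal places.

λ_MAP = 4.718, E[λ|data] = 4.809

Σ counts = 50. Posterior: Gamma(shape = 2.9+50 = 52.9, rate = 1.0+10 = 11.0).
Mode = (α−1)/β = 51.9/11.0 = 4.718.
Mean = α/β = 52.9/11.0 = 4.809.
Mean > mode: the posterior has a right tail.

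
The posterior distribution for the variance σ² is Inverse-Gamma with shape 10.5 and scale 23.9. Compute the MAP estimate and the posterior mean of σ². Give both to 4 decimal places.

MAP: 2.0783. Posterior mean: 2.5158.

Mode = β/(α+1) = 23.9/11.5 = 2.0783.
Mean = β/(α−1) = 23.9/9.5 = 2.5158.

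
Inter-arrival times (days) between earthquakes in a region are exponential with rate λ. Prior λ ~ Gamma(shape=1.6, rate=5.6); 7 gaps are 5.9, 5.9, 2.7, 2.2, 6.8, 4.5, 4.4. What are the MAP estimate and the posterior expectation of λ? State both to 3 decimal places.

λ_MAP = 0.200, E[λ|data] = 0.226

Σ times = 32.4. Posterior: Gamma(shape = 1.6+7 = 8.6, rate = 5.6+32.4 = 38.0).
Mode = (α−1)/β = 7.6/38.0 = 0.200.
Mean = α/β = 8.6/38.0 = 0.226.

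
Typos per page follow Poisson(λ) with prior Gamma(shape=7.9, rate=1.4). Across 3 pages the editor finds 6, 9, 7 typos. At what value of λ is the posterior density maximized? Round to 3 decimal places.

Σ counts = 22. Posterior: Gamma(shape = 7.9+22 = 29.9, rate = 1.4+3 = 4.4).
Mode = (α−1)/β = 28.9/4.4 = 6.568.
Mean = α/β = 29.9/4.4 = 6.795.
This is the posterior mode — the MAP estimate.

6.568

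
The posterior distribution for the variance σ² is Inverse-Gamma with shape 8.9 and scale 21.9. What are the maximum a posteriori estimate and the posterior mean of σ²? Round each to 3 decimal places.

MAP = 2.212; posterior mean = 2.772

Mode = β/(α+1) = 21.9/9.9 = 2.212.
Mean = β/(α−1) = 21.9/7.9 = 2.772.
The posterior is right-skewed, so the mean exceeds the mode.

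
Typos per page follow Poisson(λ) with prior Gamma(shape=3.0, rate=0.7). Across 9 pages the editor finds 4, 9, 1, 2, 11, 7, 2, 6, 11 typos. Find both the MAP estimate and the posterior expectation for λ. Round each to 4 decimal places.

MAP = 5.6701; posterior mean = 5.7732

Σ counts = 53. Posterior: Gamma(shape = 3.0+53 = 56.0, rate = 0.7+9 = 9.7).
Mode = (α−1)/β = 55.0/9.7 = 5.6701.
Mean = α/β = 56.0/9.7 = 5.7732.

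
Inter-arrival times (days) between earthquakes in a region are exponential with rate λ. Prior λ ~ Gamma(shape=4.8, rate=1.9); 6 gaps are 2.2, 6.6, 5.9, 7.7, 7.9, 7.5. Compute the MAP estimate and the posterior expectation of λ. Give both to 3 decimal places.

Σ times = 37.8. Posterior: Gamma(shape = 4.8+6 = 10.8, rate = 1.9+37.8 = 39.7).
Mode = (α−1)/β = 9.8/39.7 = 0.247.
Mean = α/β = 10.8/39.7 = 0.272.
The mean is pulled above the mode by the posterior's right skew.

λ_MAP = 0.247, E[λ|data] = 0.272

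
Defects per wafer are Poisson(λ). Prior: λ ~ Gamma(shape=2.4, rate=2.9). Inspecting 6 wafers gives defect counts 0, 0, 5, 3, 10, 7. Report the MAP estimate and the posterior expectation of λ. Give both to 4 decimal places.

MAP = 2.9663; posterior mean = 3.0787

Σ counts = 25. Posterior: Gamma(shape = 2.4+25 = 27.4, rate = 2.9+6 = 8.9).
Mode = (α−1)/β = 26.4/8.9 = 2.9663.
Mean = α/β = 27.4/8.9 = 3.0787.
Right-skewed posterior ⇒ mode < mean.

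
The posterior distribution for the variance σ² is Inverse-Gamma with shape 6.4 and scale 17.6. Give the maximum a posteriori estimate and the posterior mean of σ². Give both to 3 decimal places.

maximum a posteriori estimate = 2.378, posterior mean = 3.259

Mode = β/(α+1) = 17.6/7.4 = 2.378.
Mean = β/(α−1) = 17.6/5.4 = 3.259.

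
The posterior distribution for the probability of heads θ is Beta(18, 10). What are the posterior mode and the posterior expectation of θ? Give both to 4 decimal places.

Mode = (18−1)/(18+10−2) = 17/26 = 0.6538.
Mean = 18/(18+10) = 18/28 = 0.6429.

posterior mode = 0.6538, posterior expectation = 0.6429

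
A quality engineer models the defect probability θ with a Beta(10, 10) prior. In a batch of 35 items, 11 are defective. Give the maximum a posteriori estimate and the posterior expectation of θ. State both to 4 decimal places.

MAP = 0.3774, posterior mean = 0.3818

Posterior: Beta(10+11, 10+24) = Beta(21, 34).
Mode = (21−1)/(21+34−2) = 20/53 = 0.3774.
Mean = 21/(21+34) = 21/55 = 0.3818.
Right-skewed posterior ⇒ mode < mean.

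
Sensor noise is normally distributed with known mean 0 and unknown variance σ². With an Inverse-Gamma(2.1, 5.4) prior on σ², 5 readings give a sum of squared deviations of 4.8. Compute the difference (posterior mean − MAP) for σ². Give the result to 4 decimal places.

Posterior: Inverse-Gamma(shape = 2.1+5/2 = 4.6, scale = 5.4+4.8/2 = 7.8).
Mode = β/(α+1) = 7.8/5.6 = 1.3929.
Mean = β/(α−1) = 7.8/3.6 = 2.1667.
Difference = 2.1667 − 1.3929 = 0.7738.

0.7738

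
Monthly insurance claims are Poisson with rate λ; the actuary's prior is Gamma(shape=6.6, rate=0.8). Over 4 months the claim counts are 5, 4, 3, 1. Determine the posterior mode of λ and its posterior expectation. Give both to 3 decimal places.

Σ counts = 13. Posterior: Gamma(shape = 6.6+13 = 19.6, rate = 0.8+4 = 4.8).
Mode = (α−1)/β = 18.6/4.8 = 3.875.
Mean = α/β = 19.6/4.8 = 4.083.

MAP = 3.875, posterior mean = 4.083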